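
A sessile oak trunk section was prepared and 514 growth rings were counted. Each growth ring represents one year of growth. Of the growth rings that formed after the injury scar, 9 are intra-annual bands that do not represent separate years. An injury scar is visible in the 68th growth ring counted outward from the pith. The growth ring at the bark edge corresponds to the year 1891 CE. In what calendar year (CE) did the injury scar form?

1454 CE

Between growth ring 68 and the bark edge there are 514 − 68 = 446 growth rings.
446 − 9 false = 437 true growth rings after the injury scar.
The growth ring at the bark edge is 1891 CE, so the injury scar dates to 1891 − 437 = 1454 CE.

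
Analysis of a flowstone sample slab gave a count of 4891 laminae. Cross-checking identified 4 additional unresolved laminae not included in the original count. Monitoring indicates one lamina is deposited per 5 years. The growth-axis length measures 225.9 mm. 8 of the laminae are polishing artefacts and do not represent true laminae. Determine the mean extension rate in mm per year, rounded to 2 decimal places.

Adjusted count: 4891 − 8 + 4 = 4887 laminae.
At 5 years per lamina, 4887 × 5 = 24435 years.
Mean rate = 225.9 mm / 24435 years ≈ 0.01 mm per year.

0.01 mm per year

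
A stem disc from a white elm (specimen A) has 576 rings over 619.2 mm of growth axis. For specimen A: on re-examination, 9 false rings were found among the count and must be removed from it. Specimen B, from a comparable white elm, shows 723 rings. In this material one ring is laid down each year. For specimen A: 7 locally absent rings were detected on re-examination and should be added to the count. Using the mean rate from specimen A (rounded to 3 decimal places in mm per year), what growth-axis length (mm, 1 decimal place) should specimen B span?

780.1 mm

Specimen A: true ring count = 576 − 9 + 7 = 574.
A: Extension rate ≈ 619.2 / 574 = 1.079 mm/year.
B's length ≈ 1.079 × 723 = 780.1 mm.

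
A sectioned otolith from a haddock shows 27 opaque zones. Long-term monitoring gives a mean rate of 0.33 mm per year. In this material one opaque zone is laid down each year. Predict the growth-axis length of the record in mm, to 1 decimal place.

27 years of growth are recorded.
27 years at 0.33 mm/year gives 0.33 × 27 = 8.9 mm.

8.9 mm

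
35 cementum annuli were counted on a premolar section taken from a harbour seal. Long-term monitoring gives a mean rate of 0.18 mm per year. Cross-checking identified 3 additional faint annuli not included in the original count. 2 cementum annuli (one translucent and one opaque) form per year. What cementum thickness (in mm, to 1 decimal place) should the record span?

Adjusted count: 35 + 3 = 38 cementum annuli.
38 cementum annuli at 2 per year is 38 / 2 = 19 years.
Predicted length = 0.18 mm/year × 19 years = 3.4 mm.

3.4 mm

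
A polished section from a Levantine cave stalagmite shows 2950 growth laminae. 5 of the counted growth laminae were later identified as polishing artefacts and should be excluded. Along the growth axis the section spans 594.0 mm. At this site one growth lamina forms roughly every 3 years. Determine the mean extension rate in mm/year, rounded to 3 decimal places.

0.067 mm/year

Correcting the raw count gives 2950 − 5 = 2945 true growth laminae.
At 3 years per growth lamina, 2945 × 3 = 8835 years.
Extension rate ≈ 594.0 / 8835 = 0.067 mm/year.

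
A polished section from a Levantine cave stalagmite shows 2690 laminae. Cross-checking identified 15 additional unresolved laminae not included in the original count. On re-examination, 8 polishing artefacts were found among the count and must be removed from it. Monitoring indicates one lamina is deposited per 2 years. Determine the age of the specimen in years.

Adjusted count: 2690 − 8 + 15 = 2697 laminae.
At 2 years per lamina, 2697 × 2 = 5394 years.

5394 yr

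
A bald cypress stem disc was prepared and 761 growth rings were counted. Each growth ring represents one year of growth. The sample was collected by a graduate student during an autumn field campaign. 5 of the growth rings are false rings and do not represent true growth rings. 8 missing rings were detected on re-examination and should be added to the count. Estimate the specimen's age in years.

True growth ring count = 761 − 5 + 8 = 764.
One growth ring per year makes the duration 764 years.

764 years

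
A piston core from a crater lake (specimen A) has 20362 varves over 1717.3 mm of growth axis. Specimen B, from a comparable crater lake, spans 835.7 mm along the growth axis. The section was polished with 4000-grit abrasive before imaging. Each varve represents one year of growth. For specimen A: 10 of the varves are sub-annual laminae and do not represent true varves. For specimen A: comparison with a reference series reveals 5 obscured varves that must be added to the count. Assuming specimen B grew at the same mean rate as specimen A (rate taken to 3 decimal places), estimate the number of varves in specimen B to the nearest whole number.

Specimen A: true varve count = 20362 − 10 + 5 = 20357.
A: Mean rate = 1717.3 mm / 20357 years ≈ 0.084 mm/year.
Specimen B: 835.7 mm / 0.084 mm per year = 9948.81 years ≈ 9949 varves.

9949 varves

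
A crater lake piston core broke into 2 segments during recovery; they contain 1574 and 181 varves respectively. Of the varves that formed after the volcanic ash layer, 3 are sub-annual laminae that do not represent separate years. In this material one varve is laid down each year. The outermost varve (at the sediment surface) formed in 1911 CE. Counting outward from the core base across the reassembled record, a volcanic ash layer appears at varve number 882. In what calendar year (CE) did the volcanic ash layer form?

1041 CE

Total varves = 1574 + 181 = 1755.
The volcanic ash layer sits at varve 882 from the core base, so 1755 − 882 = 873 varves formed after it.
873 − 3 false = 870 true varves after the volcanic ash layer.
1911 − 870 = 1041 CE.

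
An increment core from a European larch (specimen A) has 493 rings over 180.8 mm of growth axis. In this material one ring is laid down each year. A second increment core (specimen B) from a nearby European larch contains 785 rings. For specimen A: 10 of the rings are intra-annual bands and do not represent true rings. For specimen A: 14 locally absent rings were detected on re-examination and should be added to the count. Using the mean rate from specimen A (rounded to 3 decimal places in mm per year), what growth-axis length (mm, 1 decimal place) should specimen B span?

285.7 mm

Specimen A: true ring count = 493 − 10 + 14 = 497.
A: 180.8 mm over 497 years gives 180.8 / 497 ≈ 0.364 mm/year.
For B, 0.364 mm/year × 785 years = 285.7 mm.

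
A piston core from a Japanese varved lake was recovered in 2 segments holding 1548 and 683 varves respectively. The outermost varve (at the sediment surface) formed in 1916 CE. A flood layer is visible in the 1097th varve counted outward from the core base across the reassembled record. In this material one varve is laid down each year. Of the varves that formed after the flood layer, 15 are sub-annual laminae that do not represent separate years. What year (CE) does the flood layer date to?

Total varves = 1548 + 683 = 2231.
Between varve 1097 and the sediment surface there are 2231 − 1097 = 1134 varves.
Excluding 15 false varves: 1134 − 15 = 1119.
The varve at the sediment surface is 1916 CE, so the flood layer dates to 1916 − 1119 = 797 CE.

797 CE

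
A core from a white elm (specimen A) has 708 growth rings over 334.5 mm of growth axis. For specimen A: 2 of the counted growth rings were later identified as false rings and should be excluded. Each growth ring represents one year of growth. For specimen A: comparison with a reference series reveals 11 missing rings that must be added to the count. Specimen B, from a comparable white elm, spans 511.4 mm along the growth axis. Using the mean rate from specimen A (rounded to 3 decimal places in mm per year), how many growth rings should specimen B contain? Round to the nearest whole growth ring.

Specimen A: correcting the raw count gives 708 − 2 + 11 = 717 true growth rings.
A: Extension rate ≈ 334.5 / 717 = 0.467 mm/year.
Specimen B: 511.4 mm / 0.467 mm per year = 1095.07 years ≈ 1095 growth rings.

1095 growth rings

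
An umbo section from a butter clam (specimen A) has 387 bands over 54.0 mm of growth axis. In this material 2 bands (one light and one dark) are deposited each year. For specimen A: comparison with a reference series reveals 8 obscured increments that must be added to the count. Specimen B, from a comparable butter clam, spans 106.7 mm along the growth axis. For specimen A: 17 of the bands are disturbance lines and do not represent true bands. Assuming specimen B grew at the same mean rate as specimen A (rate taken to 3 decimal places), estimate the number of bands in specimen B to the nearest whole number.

Specimen A: correcting the raw count gives 387 − 17 + 8 = 378 true bands.
Specimen A: 378 bands at 2 per year is 378 / 2 = 189 years.
A: 54.0 mm over 189 years gives 54.0 / 189 ≈ 0.286 mm per year.
Specimen B: 106.7 mm / 0.286 mm per year = 373.08 years; at 2 bands per year that is 373.08 × 2 ≈ 746 bands.

746 bands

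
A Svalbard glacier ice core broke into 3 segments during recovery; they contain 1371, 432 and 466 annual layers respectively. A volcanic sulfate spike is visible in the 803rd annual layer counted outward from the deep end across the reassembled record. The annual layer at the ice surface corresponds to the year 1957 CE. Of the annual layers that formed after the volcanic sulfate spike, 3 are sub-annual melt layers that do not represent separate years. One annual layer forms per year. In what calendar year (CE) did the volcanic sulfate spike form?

Total annual layers = 1371 + 432 + 466 = 2269.
The volcanic sulfate spike sits at annual layer 803 from the deep end, so 2269 − 803 = 1466 annual layers formed after it.
Removing the 3 false annual layers leaves 1466 − 3 = 1463 true annual layers beyond the volcanic sulfate spike.
Counting back 1463 years from 1957 CE places the volcanic sulfate spike in 1957 − 1463 = 494 CE.

494 CE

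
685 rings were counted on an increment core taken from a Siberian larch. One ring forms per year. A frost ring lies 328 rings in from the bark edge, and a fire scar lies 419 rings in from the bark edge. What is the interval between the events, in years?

419 − 328 = 91 rings lie between the two events.
One ring per year makes the interval 91 years.

91 yr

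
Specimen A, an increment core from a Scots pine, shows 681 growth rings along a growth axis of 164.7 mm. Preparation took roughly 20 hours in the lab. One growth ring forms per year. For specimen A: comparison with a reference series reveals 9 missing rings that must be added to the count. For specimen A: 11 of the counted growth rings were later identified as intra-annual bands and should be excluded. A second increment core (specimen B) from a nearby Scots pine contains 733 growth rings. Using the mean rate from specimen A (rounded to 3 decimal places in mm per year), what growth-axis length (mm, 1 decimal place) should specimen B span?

178.1 mm

Specimen A: true growth ring count = 681 − 11 + 9 = 679.
A: 164.7 mm over 679 years gives 164.7 / 679 ≈ 0.243 mm/year.
For B, 0.243 mm/year × 733 years = 178.1 mm.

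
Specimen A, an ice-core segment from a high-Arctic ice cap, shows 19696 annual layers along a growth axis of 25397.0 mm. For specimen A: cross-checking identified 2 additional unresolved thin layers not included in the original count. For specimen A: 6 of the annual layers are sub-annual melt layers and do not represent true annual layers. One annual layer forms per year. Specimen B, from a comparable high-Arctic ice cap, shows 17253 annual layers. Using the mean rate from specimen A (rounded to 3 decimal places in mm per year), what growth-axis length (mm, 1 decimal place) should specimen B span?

22256.4 mm

Specimen A: after corrections the count is 19696 − 6 + 2 = 19692 annual layers.
A: Mean rate = 25397.0 mm / 19692 years ≈ 1.290 mm per year.
For B, 1.290 mm/year × 17253 years = 22256.4 mm.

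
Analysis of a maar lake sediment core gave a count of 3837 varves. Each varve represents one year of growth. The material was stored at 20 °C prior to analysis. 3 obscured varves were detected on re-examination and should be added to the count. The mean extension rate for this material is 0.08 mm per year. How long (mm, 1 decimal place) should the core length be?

Correcting the raw count gives 3837 + 3 = 3840 true varves.
Length ≈ 0.08 × 3840 = 307.2 mm.

307.2 mm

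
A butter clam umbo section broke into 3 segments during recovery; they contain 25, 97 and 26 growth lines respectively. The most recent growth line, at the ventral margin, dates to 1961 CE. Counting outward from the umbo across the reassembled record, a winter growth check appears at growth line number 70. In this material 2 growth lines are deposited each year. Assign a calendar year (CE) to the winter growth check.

1922 CE

Total growth lines = 25 + 97 + 26 = 148.
The winter growth check sits at growth line 70 from the umbo, so 148 − 70 = 78 growth lines formed after it.
With 2 growth lines per year, 78 / 2 = 39 years.
The growth line at the ventral margin is 1961 CE, so the winter growth check dates to 1961 − 39 = 1922 CE.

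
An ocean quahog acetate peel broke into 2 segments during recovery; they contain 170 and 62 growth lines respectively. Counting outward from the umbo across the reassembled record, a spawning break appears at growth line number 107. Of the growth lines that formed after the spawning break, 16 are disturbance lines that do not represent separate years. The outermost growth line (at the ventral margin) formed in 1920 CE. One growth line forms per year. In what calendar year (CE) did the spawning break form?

Total growth lines = 170 + 62 = 232.
The spawning break sits at growth line 107 from the umbo, so 232 − 107 = 125 growth lines formed after it.
125 − 16 false = 109 true growth lines after the spawning break.
The growth line at the ventral margin is 1920 CE, so the spawning break dates to 1920 − 109 = 1811 CE.

1811 CE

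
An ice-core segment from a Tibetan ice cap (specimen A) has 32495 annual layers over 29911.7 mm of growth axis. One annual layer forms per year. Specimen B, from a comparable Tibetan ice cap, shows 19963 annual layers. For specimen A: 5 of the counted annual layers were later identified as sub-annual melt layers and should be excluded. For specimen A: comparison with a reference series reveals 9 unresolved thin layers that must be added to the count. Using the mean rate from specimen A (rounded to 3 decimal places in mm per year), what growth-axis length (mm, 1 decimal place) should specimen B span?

Specimen A: correcting the raw count gives 32495 − 5 + 9 = 32499 true annual layers.
A: Mean rate = 29911.7 mm / 32499 years ≈ 0.920 mm/year.
B's length ≈ 0.920 × 19963 = 18366.0 mm.

18366.0 mm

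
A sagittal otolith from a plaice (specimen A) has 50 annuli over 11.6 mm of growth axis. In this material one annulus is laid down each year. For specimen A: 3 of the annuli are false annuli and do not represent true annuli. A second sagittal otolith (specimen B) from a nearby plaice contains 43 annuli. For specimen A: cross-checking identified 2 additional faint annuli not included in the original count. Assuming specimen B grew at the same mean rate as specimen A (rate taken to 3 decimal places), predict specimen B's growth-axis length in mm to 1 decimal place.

Specimen A: true annulus count = 50 − 3 + 2 = 49.
A: Mean rate = 11.6 mm / 49 years ≈ 0.237 mm per year.
Length of B = 0.237 × 43 = 10.2 mm.

10.2 mm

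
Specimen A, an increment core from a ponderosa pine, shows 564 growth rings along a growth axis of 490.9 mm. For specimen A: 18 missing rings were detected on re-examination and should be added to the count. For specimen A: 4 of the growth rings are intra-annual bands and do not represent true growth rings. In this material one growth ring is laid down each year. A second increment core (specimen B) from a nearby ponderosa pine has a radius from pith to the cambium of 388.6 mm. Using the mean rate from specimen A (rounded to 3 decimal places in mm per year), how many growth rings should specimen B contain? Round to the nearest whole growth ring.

Specimen A: correcting the raw count gives 564 − 4 + 18 = 578 true growth rings.
A: 490.9 mm over 578 years gives 490.9 / 578 ≈ 0.849 mm per year.
B spans 388.6 / 0.849 = 457.71 years ≈ 458 growth rings.

458 growth rings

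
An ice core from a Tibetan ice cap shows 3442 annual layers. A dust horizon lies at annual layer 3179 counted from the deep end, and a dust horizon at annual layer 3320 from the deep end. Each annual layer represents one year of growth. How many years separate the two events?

141 years

The two markers are separated by 3320 − 3179 = 141 annual layers.
At one annual layer per year, 141 years elapsed between them.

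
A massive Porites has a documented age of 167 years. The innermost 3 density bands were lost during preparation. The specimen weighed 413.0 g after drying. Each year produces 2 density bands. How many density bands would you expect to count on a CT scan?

331 density bands

With 2 density bands per year, 167 years would produce 167 × 2 = 334 density bands.
Less the 3 uncaptured density bands: 334 − 3 = 331.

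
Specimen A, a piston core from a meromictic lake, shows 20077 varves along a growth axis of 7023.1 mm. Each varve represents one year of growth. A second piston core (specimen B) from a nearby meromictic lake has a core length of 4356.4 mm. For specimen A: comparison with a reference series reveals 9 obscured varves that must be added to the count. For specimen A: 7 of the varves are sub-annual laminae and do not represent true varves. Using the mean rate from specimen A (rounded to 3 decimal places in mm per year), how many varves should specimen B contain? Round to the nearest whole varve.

Specimen A: true varve count = 20077 − 7 + 9 = 20079.
A: Mean rate = 7023.1 mm / 20079 years ≈ 0.350 mm per year.
B spans 4356.4 / 0.350 = 12446.86 years ≈ 12447 varves.

12447 varves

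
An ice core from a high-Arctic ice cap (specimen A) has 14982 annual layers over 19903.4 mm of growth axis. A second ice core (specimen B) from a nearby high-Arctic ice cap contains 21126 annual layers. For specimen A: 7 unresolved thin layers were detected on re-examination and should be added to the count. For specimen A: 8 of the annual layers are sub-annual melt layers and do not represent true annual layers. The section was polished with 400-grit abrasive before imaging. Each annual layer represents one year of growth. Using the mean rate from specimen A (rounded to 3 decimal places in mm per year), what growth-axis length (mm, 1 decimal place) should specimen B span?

28076.5 mm

Specimen A: true annual layer count = 14982 − 8 + 7 = 14981.
A: 19903.4 mm over 14981 years gives 19903.4 / 14981 ≈ 1.329 mm per year.
B's length ≈ 1.329 × 21126 = 28076.5 mm.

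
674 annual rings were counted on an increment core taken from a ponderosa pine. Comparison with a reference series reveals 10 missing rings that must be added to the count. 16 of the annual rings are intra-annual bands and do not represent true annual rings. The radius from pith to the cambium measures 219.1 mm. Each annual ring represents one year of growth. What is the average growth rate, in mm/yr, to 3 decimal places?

True annual ring count = 674 − 16 + 10 = 668.
Extension rate ≈ 219.1 / 668 = 0.328 mm/yr.

0.328 mm/yr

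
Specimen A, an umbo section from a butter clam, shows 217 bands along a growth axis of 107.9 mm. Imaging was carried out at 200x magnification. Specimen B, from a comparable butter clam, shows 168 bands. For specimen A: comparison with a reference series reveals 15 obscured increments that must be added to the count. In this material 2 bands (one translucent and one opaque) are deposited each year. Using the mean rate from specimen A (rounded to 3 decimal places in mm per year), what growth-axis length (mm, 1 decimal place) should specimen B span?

78.1 mm

Specimen A: correcting the raw count gives 217 + 15 = 232 true bands.
Specimen A: dividing by 2 bands per year: 232 / 2 = 116 years.
A: Extension rate ≈ 107.9 / 116 = 0.930 mm/year.
Specimen B: dividing by 2 bands per year: 168 / 2 = 84 years. B's length ≈ 0.930 × 84 = 78.1 mm.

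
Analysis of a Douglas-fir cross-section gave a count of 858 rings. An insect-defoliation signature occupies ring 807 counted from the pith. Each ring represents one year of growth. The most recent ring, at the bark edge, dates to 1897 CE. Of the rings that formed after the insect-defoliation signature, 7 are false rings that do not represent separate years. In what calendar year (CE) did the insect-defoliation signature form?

1853 CE

Between ring 807 and the bark edge there are 858 − 807 = 51 rings.
Excluding 7 false rings: 51 − 7 = 44.
The ring at the bark edge is 1897 CE, so the insect-defoliation signature dates to 1897 − 44 = 1853 CE.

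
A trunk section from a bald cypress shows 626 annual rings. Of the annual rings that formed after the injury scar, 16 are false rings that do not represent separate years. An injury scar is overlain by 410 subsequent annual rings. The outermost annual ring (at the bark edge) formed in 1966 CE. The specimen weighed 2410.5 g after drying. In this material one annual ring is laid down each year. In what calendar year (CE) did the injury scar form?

1572 CE

410 annual rings formed after the injury scar.
Removing the 16 false annual rings leaves 410 − 16 = 394 true annual rings beyond the injury scar.
The annual ring at the bark edge is 1966 CE, so the injury scar dates to 1966 − 394 = 1572 CE.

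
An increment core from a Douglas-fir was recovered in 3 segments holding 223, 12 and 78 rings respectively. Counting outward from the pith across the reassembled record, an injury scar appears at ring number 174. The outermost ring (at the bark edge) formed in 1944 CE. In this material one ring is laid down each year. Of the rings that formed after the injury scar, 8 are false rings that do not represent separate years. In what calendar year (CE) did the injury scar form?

Total rings = 223 + 12 + 78 = 313.
The injury scar sits at ring 174 from the pith, so 313 − 174 = 139 rings formed after it.
Removing the 8 false rings leaves 139 − 8 = 131 true rings beyond the injury scar.
1944 − 131 = 1813 CE.

1813 CE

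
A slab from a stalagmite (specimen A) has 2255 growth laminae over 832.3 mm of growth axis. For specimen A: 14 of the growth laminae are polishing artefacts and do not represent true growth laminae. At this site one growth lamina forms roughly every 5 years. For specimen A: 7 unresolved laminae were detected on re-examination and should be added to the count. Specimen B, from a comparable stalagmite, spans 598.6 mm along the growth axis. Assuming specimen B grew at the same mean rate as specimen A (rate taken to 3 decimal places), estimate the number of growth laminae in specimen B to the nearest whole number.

Specimen A: true growth lamina count = 2255 − 14 + 7 = 2248.
Specimen A: 2248 growth laminae at 5 years each span 2248 × 5 = 11240 years.
A: Extension rate ≈ 832.3 / 11240 = 0.074 mm per year.
B spans 598.6 / 0.074 = 8089.19 years; at 5 years per growth lamina that is 8089.19 / 5 ≈ 1618 growth laminae.

1618 growth laminae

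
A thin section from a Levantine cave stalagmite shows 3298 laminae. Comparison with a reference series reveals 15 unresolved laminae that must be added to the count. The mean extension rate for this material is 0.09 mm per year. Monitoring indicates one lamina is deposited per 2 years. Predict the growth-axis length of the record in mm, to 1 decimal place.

596.3 mm

True lamina count = 3298 + 15 = 3313.
Multiplying by 2 years per lamina: 3313 × 2 = 6626 years.
6626 years at 0.09 mm/year gives 0.09 × 6626 = 596.3 mm.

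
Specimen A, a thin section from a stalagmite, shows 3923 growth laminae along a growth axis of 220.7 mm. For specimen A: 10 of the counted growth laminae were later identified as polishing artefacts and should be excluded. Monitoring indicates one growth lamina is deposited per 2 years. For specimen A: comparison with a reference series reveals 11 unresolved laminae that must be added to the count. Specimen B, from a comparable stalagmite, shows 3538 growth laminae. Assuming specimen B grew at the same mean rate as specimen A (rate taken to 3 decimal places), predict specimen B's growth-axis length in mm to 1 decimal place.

Specimen A: true growth lamina count = 3923 − 10 + 11 = 3924.
Specimen A: multiplying by 2 years per growth lamina: 3924 × 2 = 7848 years.
A: Mean rate = 220.7 mm / 7848 years ≈ 0.028 mm per year.
Specimen B: at 2 years per growth lamina, 3538 × 2 = 7076 years. B's length ≈ 0.028 × 7076 = 198.1 mm.

198.1 mm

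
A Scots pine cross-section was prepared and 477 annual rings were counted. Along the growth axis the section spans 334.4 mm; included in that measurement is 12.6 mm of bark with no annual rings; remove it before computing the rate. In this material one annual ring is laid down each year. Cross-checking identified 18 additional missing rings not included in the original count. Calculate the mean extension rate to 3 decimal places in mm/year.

0.650 mm/year

Adjusted count: 477 + 18 = 495 annual rings.
Net length = 334.4 − 12.6 = 321.8 mm.
Extension rate ≈ 321.8 / 495 = 0.650 mm/year.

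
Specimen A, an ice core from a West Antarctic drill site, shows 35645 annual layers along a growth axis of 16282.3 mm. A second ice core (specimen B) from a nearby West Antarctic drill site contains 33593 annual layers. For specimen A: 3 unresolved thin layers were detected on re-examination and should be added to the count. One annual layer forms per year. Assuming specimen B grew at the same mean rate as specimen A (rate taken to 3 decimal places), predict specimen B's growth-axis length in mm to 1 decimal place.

Specimen A: after corrections the count is 35645 + 3 = 35648 annual layers.
A: Mean rate = 16282.3 mm / 35648 years ≈ 0.457 mm/yr.
B's length ≈ 0.457 × 33593 = 15352.0 mm.

15352.0 mm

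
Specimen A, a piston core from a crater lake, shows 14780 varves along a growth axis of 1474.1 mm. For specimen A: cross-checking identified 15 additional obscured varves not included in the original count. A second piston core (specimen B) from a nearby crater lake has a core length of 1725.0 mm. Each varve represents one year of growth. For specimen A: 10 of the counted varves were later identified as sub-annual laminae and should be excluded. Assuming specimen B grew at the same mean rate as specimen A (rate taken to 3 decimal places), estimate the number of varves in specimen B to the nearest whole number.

Specimen A: after corrections the count is 14780 − 10 + 15 = 14785 varves.
A: 1474.1 mm over 14785 years gives 1474.1 / 14785 ≈ 0.100 mm/year.
B spans 1725.0 / 0.100 = 17250.00 years ≈ 17250 varves.

17250 varves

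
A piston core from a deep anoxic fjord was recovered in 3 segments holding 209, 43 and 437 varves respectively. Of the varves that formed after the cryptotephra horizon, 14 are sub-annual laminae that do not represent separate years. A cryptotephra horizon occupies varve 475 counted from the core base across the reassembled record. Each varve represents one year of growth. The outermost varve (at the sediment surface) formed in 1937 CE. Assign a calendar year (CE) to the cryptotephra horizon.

Total varves = 209 + 43 + 437 = 689.
The cryptotephra horizon sits at varve 475 from the core base, so 689 − 475 = 214 varves formed after it.
Removing the 14 false varves leaves 214 − 14 = 200 true varves beyond the cryptotephra horizon.
The varve at the sediment surface is 1937 CE, so the cryptotephra horizon dates to 1937 − 200 = 1737 CE.

1737 CE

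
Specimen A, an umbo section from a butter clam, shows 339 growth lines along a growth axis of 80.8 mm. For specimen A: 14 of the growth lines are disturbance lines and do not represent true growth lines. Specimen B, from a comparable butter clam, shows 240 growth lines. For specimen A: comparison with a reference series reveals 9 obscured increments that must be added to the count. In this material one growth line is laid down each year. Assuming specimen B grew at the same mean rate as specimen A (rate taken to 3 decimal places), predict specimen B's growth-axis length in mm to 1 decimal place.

58.1 mm

Specimen A: true growth line count = 339 − 14 + 9 = 334.
A: Mean rate = 80.8 mm / 334 years ≈ 0.242 mm per year.
Length of B = 0.242 × 240 = 58.1 mm.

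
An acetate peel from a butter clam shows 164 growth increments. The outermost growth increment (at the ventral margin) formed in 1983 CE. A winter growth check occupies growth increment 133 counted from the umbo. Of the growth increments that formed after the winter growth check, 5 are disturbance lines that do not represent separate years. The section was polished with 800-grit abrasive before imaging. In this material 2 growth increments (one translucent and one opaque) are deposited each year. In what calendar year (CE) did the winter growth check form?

1970 CE

The winter growth check sits at growth increment 133 from the umbo, so 164 − 133 = 31 growth increments formed after it.
31 − 5 false = 26 true growth increments after the winter growth check.
Dividing by 2 growth increments per year: 26 / 2 = 13 years.
Counting back 13 years from 1983 CE places the winter growth check in 1983 − 13 = 1970 CE.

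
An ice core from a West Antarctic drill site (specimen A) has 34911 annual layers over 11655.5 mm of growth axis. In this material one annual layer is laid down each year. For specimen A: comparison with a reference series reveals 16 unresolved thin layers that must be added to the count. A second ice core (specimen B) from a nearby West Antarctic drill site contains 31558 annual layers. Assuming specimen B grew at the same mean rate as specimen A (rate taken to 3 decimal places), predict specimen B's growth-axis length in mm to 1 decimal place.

Specimen A: true annual layer count = 34911 + 16 = 34927.
A: 11655.5 mm over 34927 years gives 11655.5 / 34927 ≈ 0.334 mm/year.
For B, 0.334 mm/year × 31558 years = 10540.4 mm.

10540.4 mm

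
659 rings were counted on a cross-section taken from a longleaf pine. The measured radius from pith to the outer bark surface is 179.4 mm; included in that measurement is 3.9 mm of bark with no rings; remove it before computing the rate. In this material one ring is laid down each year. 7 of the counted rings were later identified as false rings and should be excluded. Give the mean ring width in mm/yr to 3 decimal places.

After corrections the count is 659 − 7 = 652 rings.
Removing the 3.9 mm offcut leaves 179.4 − 3.9 = 175.5 mm.
Extension rate ≈ 175.5 / 652 = 0.269 mm/yr.

0.269 mm/yr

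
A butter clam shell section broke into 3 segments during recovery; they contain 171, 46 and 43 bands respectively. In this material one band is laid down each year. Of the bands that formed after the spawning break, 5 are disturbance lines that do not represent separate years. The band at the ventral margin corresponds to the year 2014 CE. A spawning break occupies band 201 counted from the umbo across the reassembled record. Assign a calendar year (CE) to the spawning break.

1960 CE

Total bands = 171 + 46 + 43 = 260.
Between band 201 and the ventral margin there are 260 − 201 = 59 bands.
59 − 5 false = 54 true bands after the spawning break.
The band at the ventral margin is 2014 CE, so the spawning break dates to 2014 − 54 = 1960 CE.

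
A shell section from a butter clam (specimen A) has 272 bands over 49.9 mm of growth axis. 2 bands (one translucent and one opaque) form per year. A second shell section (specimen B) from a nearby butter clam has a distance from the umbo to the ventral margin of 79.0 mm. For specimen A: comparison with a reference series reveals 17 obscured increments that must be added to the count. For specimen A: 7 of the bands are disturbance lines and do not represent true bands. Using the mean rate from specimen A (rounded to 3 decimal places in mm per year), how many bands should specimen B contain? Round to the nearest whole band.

446 bands

Specimen A: true band count = 272 − 7 + 17 = 282.
Specimen A: 282 bands at 2 per year is 282 / 2 = 141 years.
A: Mean rate = 49.9 mm / 141 years ≈ 0.354 mm/yr.
For B, 79.0 / 0.354 = 223.16 years; at 2 bands per year that is 223.16 × 2 ≈ 446 bands.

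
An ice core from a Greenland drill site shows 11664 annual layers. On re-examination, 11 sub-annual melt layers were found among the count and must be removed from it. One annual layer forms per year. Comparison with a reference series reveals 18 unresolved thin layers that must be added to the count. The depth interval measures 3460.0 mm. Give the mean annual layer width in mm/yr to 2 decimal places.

True annual layer count = 11664 − 11 + 18 = 11671.
Extension rate ≈ 3460.0 / 11671 = 0.30 mm/yr.

0.30 mm/yr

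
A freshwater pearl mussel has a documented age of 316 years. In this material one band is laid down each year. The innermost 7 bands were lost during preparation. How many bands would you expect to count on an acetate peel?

309 bands

Expected bands over 316 years: 316.
316 − 7 missed = 309 bands expected in the prepared section.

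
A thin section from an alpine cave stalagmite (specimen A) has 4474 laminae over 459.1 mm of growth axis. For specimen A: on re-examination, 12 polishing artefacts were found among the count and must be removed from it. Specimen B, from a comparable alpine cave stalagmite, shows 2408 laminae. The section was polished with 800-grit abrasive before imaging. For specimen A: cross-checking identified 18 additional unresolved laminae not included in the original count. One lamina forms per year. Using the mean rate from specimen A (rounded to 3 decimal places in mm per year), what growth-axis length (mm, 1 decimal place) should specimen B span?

Specimen A: after corrections the count is 4474 − 12 + 18 = 4480 laminae.
A: Mean rate = 459.1 mm / 4480 years ≈ 0.102 mm per year.
Length of B = 0.102 × 2408 = 245.6 mm.

245.6 mm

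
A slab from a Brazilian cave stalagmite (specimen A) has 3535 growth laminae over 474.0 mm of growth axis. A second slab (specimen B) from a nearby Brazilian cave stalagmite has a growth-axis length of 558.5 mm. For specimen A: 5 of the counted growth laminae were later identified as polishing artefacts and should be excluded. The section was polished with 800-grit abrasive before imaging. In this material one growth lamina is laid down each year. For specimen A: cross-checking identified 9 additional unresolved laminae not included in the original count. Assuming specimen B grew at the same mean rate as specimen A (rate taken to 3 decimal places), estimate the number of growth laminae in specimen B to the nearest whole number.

Specimen A: true growth lamina count = 3535 − 5 + 9 = 3539.
A: 474.0 mm over 3539 years gives 474.0 / 3539 ≈ 0.134 mm/yr.
B spans 558.5 / 0.134 = 4167.91 years ≈ 4168 growth laminae.

4168 growth laminae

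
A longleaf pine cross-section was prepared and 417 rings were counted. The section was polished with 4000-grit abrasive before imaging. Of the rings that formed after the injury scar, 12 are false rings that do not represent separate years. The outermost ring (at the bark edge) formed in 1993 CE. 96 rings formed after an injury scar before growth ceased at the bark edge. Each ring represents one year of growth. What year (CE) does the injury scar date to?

1909 CE

96 rings post-date the injury scar.
96 − 12 false = 84 true rings after the injury scar.
The ring at the bark edge is 1993 CE, so the injury scar dates to 1993 − 84 = 1909 CE.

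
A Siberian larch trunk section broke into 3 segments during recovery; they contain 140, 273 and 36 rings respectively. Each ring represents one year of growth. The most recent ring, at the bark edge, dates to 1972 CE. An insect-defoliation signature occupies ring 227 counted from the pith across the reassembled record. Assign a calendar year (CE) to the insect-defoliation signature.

1750 CE

Total rings = 140 + 273 + 36 = 449.
The insect-defoliation signature sits at ring 227 from the pith, so 449 − 227 = 222 rings formed after it.
The ring at the bark edge is 1972 CE, so the insect-defoliation signature dates to 1972 − 222 = 1750 CE.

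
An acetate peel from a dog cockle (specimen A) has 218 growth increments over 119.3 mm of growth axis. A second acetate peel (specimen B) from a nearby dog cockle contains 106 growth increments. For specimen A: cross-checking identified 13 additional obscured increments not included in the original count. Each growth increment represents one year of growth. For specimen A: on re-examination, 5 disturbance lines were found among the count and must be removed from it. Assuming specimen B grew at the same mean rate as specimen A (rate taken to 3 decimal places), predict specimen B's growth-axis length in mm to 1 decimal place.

56.0 mm

Specimen A: after corrections the count is 218 − 5 + 13 = 226 growth increments.
A: Extension rate ≈ 119.3 / 226 = 0.528 mm per year.
For B, 0.528 mm/year × 106 years = 56.0 mm.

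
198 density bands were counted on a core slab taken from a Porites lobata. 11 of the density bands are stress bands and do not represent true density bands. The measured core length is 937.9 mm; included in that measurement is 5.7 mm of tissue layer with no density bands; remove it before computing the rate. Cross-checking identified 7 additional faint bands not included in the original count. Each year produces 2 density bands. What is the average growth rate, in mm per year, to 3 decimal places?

True density band count = 198 − 11 + 7 = 194.
194 density bands at 2 per year is 194 / 2 = 97 years.
Net length = 937.9 − 5.7 = 932.2 mm.
Mean rate = 932.2 mm / 97 years ≈ 9.610 mm per year.

9.610 mm per year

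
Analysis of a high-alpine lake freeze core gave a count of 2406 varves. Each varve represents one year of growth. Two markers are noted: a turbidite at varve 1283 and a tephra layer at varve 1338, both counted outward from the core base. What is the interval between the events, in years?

The two markers are separated by 1338 − 1283 = 55 varves.
At one varve per year, 55 years elapsed between them.

55 years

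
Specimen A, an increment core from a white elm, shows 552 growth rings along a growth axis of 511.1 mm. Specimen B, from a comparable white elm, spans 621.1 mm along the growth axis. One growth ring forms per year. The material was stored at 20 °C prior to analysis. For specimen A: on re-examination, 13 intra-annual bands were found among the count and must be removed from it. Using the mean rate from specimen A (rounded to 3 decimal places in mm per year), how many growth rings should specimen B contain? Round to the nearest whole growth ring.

655 growth rings

Specimen A: after corrections the count is 552 − 13 = 539 growth rings.
A: Mean rate = 511.1 mm / 539 years ≈ 0.948 mm per year.
B spans 621.1 / 0.948 = 655.17 years ≈ 655 growth rings.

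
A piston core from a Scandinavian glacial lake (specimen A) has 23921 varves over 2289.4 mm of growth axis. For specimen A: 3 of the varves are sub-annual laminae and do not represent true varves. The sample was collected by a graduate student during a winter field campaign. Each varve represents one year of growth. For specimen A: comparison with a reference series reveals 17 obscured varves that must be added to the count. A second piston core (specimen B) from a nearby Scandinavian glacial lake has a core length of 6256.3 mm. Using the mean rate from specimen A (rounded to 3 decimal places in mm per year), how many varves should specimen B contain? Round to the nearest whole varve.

65170 varves

Specimen A: true varve count = 23921 − 3 + 17 = 23935.
A: Extension rate ≈ 2289.4 / 23935 = 0.096 mm per year.
B spans 6256.3 / 0.096 = 65169.79 years ≈ 65170 varves.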